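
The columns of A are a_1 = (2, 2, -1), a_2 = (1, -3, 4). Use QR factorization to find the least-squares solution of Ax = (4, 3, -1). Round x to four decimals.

a_1 = (2, 2, -1); ‖a_1‖ = 3.0000, so q_1 = (0.6667, 0.6667, -0.3333).
q_1·a_2 = 0.6667·1 + 0.6667·(-3) + (-0.3333)·4 = -2.6667.
u_2 = a_2 + 2.6667·q_1 = (2.7778, -1.2222, 3.1111).
‖u_2‖ = 4.3461, so q_2 = (0.6391, -0.2812, 0.7158).
Qᵀb = (5.0000, 0.9971).
Back-substitute: x_2 = 0.9971/4.3461 = 0.2294.
x_1 = (5.0000 + 2.6667·0.2294)/3.0000 = 1.8706.

x = (1.8706, 0.2294)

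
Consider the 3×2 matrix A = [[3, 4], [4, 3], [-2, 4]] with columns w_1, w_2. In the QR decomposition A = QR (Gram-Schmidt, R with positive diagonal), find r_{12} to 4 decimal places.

r_{12} = 2.9711

q_1 = w_1/‖w_1‖ = (3, 4, -2)/5.3852 = (0.5571, 0.7428, -0.3714).
r_{12} = q_1·w_2 = 2.9711.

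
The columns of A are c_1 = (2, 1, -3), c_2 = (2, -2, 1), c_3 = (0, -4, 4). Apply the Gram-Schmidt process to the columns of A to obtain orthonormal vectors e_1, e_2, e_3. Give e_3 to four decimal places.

c_1 = (2, 1, -3); ‖c_1‖ = 3.7417, so e_1 = (0.5345, 0.2673, -0.8018).
e_1·c_2 = 0.5345·2 + 0.2673·(-2) + (-0.8018)·1 = -0.2673.
u_2 = c_2 + 0.2673·e_1 = (2.1429, -1.9286, 0.7857).
‖u_2‖ = 2.9881, so e_2 = (0.7171, -0.6454, 0.2630).
e_1·c_3 = 0.5345·0 + 0.2673·(-4) + (-0.8018)·4 = -4.2762; e_2·c_3 = 0.7171·0 + (-0.6454)·(-4) + 0.2630·4 = 3.6335.
u_3 = c_3 + 4.2762·e_1 − 3.6335·e_2 = (-0.3200, -0.5120, -0.3840).
‖u_3‖ = 0.7155, so e_3 = (-0.4472, -0.7155, -0.5367).

e_3 = (-0.4472, -0.7155, -0.5367)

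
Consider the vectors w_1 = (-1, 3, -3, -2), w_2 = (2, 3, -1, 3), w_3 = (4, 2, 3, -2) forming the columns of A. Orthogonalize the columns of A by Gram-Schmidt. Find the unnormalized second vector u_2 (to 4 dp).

u_2 = (2.1739, 2.4783, -0.4783, 3.3478)

w_1 = (-1, 3, -3, -2); ‖w_1‖ = 4.7958, so e_1 = (-0.2085, 0.6255, -0.6255, -0.4170).
e_1·w_2 = (-0.2085)·2 + 0.6255·3 + (-0.6255)·(-1) + (-0.4170)·3 = 0.8341.
u_2 = w_2 − 0.8341·e_1 = (2.1739, 2.4783, -0.4783, 3.3478).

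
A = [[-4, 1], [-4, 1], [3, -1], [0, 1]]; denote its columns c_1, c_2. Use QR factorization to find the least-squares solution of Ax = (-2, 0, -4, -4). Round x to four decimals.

c_1 = (-4, -4, 3, 0); ‖c_1‖ = 6.4031, so q_1 = (-0.6247, -0.6247, 0.4685, 0.0000).
q_1·c_2 = (-0.6247)·1 + (-0.6247)·1 + 0.4685·(-1) + 0.0000·1 = -1.7179.
u_2 = c_2 + 1.7179·q_1 = (-0.0732, -0.0732, -0.1951, 1.0000).
‖u_2‖ = 1.0241, so q_2 = (-0.0714, -0.0714, -0.1905, 0.9765).
Qᵀb = (-0.6247, -3.0009).
Back-substitute: x_2 = -3.0009/1.0241 = -2.9302.
x_1 = (-0.6247 + 1.7179·(-2.9302))/6.4031 = -0.8837.

x = (-0.8837, -2.9302)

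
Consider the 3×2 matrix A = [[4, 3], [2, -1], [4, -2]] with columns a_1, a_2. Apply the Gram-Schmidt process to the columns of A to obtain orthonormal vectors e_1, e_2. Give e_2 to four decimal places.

a_1 = (4, 2, 4); ‖a_1‖ = 6.0000, so e_1 = (0.6667, 0.3333, 0.6667).
e_1·a_2 = 0.6667·3 + 0.3333·(-1) + 0.6667·(-2) = 0.3333.
u_2 = a_2 − 0.3333·e_1 = (2.7778, -1.1111, -2.2222).
‖u_2‖ = 3.7268, so e_2 = (0.7454, -0.2981, -0.5963).

e_2 = (0.7454, -0.2981, -0.5963)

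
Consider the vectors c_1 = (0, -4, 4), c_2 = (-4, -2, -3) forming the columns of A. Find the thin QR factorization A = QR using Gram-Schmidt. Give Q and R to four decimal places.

Q = [[0.0000, -0.7493], [-0.7071, -0.4683], [0.7071, -0.4683]], R = [[5.6569, -0.7071], [0.0000, 5.3385]]

c_1 = (0, -4, 4); ‖c_1‖ = 5.6569, so e_1 = (0.0000, -0.7071, 0.7071).
e_1·c_2 = 0.0000·(-4) + (-0.7071)·(-2) + 0.7071·(-3) = -0.7071.
u_2 = c_2 + 0.7071·e_1 = (-4.0000, -2.5000, -2.5000).
‖u_2‖ = 5.3385, so e_2 = (-0.7493, -0.4683, -0.4683).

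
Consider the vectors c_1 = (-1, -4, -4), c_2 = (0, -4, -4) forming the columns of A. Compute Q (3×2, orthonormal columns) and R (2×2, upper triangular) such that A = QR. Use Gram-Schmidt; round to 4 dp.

Q = [[-0.1741, 0.9847], [-0.6963, -0.1231], [-0.6963, -0.1231]], R = [[5.7446, 5.5705], [0.0000, 0.9847]]

c_1 = (-1, -4, -4); ‖c_1‖ = 5.7446, so e_1 = (-0.1741, -0.6963, -0.6963).
e_1·c_2 = (-0.1741)·0 + (-0.6963)·(-4) + (-0.6963)·(-4) = 5.5705.
u_2 = c_2 − 5.5705·e_1 = (0.9697, -0.1212, -0.1212).
‖u_2‖ = 0.9847, so e_2 = (0.9847, -0.1231, -0.1231).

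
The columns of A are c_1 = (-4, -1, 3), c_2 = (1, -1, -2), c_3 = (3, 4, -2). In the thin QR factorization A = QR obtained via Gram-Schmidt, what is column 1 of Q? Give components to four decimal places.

c_1 = (-4, -1, 3); ‖c_1‖ = 5.0990, so e_1 = (-0.7845, -0.1961, 0.5883).

e_1 = (-0.7845, -0.1961, 0.5883)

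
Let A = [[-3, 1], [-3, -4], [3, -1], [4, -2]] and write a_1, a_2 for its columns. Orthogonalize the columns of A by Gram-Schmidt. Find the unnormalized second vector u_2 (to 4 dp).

u_2 = (0.8605, -4.1395, -0.8605, -1.8140)

a_1 = (-3, -3, 3, 4); ‖a_1‖ = 6.5574, so e_1 = (-0.4575, -0.4575, 0.4575, 0.6100).
e_1·a_2 = (-0.4575)·1 + (-0.4575)·(-4) + 0.4575·(-1) + 0.6100·(-2) = -0.3050.
u_2 = a_2 + 0.3050·e_1 = (0.8605, -4.1395, -0.8605, -1.8140).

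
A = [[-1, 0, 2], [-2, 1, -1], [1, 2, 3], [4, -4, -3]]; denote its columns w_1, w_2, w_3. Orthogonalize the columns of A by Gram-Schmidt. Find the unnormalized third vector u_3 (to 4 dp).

u_3 = (2.4029, -1.3107, 0.3641, -0.1456)

w_1 = (-1, -2, 1, 4); ‖w_1‖ = 4.6904, so q_1 = (-0.2132, -0.4264, 0.2132, 0.8528).
q_1·w_2 = (-0.2132)·0 + (-0.4264)·1 + 0.2132·2 + 0.8528·(-4) = -3.4112.
u_2 = w_2 + 3.4112·q_1 = (-0.7273, -0.4545, 2.7273, -1.0909).
‖u_2‖ = 3.0600, so q_2 = (-0.2377, -0.1485, 0.8913, -0.3565).
q_1·w_3 = (-0.2132)·2 + (-0.4264)·(-1) + 0.2132·3 + 0.8528·(-3) = -1.9188; q_2·w_3 = (-0.2377)·2 + (-0.1485)·(-1) + 0.8913·3 + (-0.3565)·(-3) = 3.4165.
u_3 = w_3 + 1.9188·q_1 − 3.4165·q_2 = (2.4029, -1.3107, 0.3641, -0.1456).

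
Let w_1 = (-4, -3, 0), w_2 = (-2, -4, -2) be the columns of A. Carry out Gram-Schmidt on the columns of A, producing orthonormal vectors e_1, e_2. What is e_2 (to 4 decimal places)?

e_1 = w_1/‖w_1‖ = (-4, -3, 0)/5.0000 = (-0.8000, -0.6000, 0.0000).
r_{12} = e_1·w_2 = 4.0000.
u_2 = w_2 − 4.0000·e_1 = (1.2000, -1.6000, -2.0000).
‖u_2‖ = 2.8284, so e_2 = (0.4243, -0.5657, -0.7071).

e_2 = (0.4243, -0.5657, -0.7071)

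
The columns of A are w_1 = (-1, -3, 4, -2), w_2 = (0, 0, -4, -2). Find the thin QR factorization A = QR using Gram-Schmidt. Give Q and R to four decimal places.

Q = [[-0.1826, -0.1026], [-0.5477, -0.3078], [0.7303, -0.6156], [-0.3651, -0.7182]], R = [[5.4772, -2.1909], [0.0000, 3.8987]]

w_1 = (-1, -3, 4, -2); ‖w_1‖ = 5.4772, so q_1 = (-0.1826, -0.5477, 0.7303, -0.3651).
q_1·w_2 = (-0.1826)·0 + (-0.5477)·0 + 0.7303·(-4) + (-0.3651)·(-2) = -2.1909.
u_2 = w_2 + 2.1909·q_1 = (-0.4000, -1.2000, -2.4000, -2.8000).
‖u_2‖ = 3.8987, so q_2 = (-0.1026, -0.3078, -0.6156, -0.7182).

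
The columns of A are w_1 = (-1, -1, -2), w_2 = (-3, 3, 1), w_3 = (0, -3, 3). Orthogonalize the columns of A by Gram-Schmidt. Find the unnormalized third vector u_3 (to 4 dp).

w_1 = (-1, -1, -2); ‖w_1‖ = 2.4495, so q_1 = (-0.4082, -0.4082, -0.8165).
q_1·w_2 = (-0.4082)·(-3) + (-0.4082)·3 + (-0.8165)·1 = -0.8165.
u_2 = w_2 + 0.8165·q_1 = (-3.3333, 2.6667, 0.3333).
‖u_2‖ = 4.2817, so q_2 = (-0.7785, 0.6228, 0.0778).
q_1·w_3 = (-0.4082)·0 + (-0.4082)·(-3) + (-0.8165)·3 = -1.2247; q_2·w_3 = (-0.7785)·0 + 0.6228·(-3) + 0.0778·3 = -1.6348.
u_3 = w_3 + 1.2247·q_1 + 1.6348·q_2 = (-1.7727, -2.4818, 2.1273).

u_3 = (-1.7727, -2.4818, 2.1273)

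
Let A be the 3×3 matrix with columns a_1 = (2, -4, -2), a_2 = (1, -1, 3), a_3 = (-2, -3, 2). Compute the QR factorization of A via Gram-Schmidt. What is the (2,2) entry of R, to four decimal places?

r_{22} = 3.3166

e_1 = a_1/‖a_1‖ = (2, -4, -2)/4.8990 = (0.4082, -0.8165, -0.4082).
r_{12} = e_1·a_2 = 0.0000.
u_2 = a_2 + 0.0000·e_1 = (1.0000, -1.0000, 3.0000).
r_{22} = ‖u_2‖ = 3.3166.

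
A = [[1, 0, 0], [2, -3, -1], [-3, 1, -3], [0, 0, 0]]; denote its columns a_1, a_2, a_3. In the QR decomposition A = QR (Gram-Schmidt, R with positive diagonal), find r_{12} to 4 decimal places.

a_1 = (1, 2, -3, 0); ‖a_1‖ = 3.7417, so q_1 = (0.2673, 0.5345, -0.8018, 0.0000).
r_{12} = q_1·a_2 = -2.4054.

r_{12} = -2.4054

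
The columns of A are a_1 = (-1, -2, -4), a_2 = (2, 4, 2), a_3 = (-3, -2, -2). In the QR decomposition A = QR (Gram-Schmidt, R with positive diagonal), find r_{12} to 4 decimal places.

a_1 = (-1, -2, -4); ‖a_1‖ = 4.5826, so q_1 = (-0.2182, -0.4364, -0.8729).
r_{12} = q_1·a_2 = -3.9279.

r_{12} = -3.9279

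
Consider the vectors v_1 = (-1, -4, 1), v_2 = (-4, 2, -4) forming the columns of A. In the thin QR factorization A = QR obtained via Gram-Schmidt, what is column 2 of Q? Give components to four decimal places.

v_1 = (-1, -4, 1); ‖v_1‖ = 4.2426, so q_1 = (-0.2357, -0.9428, 0.2357).
q_1·v_2 = (-0.2357)·(-4) + (-0.9428)·2 + 0.2357·(-4) = -1.8856.
u_2 = v_2 + 1.8856·q_1 = (-4.4444, 0.2222, -3.5556).
‖u_2‖ = 5.6960, so q_2 = (-0.7803, 0.0390, -0.6242).

q_2 = (-0.7803, 0.0390, -0.6242)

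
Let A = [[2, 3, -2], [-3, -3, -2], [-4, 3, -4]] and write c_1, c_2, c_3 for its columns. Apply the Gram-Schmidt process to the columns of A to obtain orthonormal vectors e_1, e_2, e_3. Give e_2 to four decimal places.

c_1 = (2, -3, -4); ‖c_1‖ = 5.3852, so e_1 = (0.3714, -0.5571, -0.7428).
e_1·c_2 = 0.3714·3 + (-0.5571)·(-3) + (-0.7428)·3 = 0.5571.
u_2 = c_2 − 0.5571·e_1 = (2.7931, -2.6897, 3.4138).
‖u_2‖ = 5.1662, so e_2 = (0.5406, -0.5206, 0.6608).

e_2 = (0.5406, -0.5206, 0.6608)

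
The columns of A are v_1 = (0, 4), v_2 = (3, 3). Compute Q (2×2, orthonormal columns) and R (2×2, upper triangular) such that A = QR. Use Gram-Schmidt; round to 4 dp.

v_1 = (0, 4); ‖v_1‖ = 4.0000, so e_1 = (0.0000, 1.0000).
e_1·v_2 = 0.0000·3 + 1.0000·3 = 3.0000.
u_2 = v_2 − 3.0000·e_1 = (3.0000, 0.0000).
‖u_2‖ = 3.0000, so e_2 = (1.0000, 0.0000).

Q = [[0.0000, 1.0000], [1.0000, 0.0000]], R = [[4.0000, 3.0000], [0.0000, 3.0000]]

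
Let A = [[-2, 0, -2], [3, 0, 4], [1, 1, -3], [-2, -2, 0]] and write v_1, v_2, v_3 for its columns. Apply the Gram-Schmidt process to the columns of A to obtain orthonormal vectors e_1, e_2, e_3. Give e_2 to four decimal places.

e_2 = (0.2924, -0.4385, 0.3801, -0.7601)

e_1 = v_1/‖v_1‖ = (-2, 3, 1, -2)/4.2426 = (-0.4714, 0.7071, 0.2357, -0.4714).
r_{12} = e_1·v_2 = 1.1785.
u_2 = v_2 − 1.1785·e_1 = (0.5556, -0.8333, 0.7222, -1.4444).
‖u_2‖ = 1.9003, so e_2 = (0.2924, -0.4385, 0.3801, -0.7601).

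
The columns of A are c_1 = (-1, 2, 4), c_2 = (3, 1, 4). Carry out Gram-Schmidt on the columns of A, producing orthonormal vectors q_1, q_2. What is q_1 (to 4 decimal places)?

q_1 = c_1/‖c_1‖ = (-1, 2, 4)/4.5826 = (-0.2182, 0.4364, 0.8729).

q_1 = (-0.2182, 0.4364, 0.8729)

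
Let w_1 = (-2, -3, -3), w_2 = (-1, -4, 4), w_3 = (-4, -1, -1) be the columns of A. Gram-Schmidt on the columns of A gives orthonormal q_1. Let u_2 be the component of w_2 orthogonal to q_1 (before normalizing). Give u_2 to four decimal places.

u_2 = (-0.8182, -3.7273, 4.2727)

w_1 = (-2, -3, -3); ‖w_1‖ = 4.6904, so q_1 = (-0.4264, -0.6396, -0.6396).
q_1·w_2 = (-0.4264)·(-1) + (-0.6396)·(-4) + (-0.6396)·4 = 0.4264.
u_2 = w_2 − 0.4264·q_1 = (-0.8182, -3.7273, 4.2727).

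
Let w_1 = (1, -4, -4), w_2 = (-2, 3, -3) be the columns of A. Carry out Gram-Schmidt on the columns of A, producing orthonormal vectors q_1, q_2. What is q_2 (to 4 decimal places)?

w_1 = (1, -4, -4); ‖w_1‖ = 5.7446, so q_1 = (0.1741, -0.6963, -0.6963).
q_1·w_2 = 0.1741·(-2) + (-0.6963)·3 + (-0.6963)·(-3) = -0.3482.
u_2 = w_2 + 0.3482·q_1 = (-1.9394, 2.7576, -3.2424).
‖u_2‖ = 4.6775, so q_2 = (-0.4146, 0.5895, -0.6932).

q_2 = (-0.4146, 0.5895, -0.6932)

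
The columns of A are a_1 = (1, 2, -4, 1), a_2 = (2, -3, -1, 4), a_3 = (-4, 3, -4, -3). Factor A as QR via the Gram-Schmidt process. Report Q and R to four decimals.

q_1 = a_1/‖a_1‖ = (1, 2, -4, 1)/4.6904 = (0.2132, 0.4264, -0.8528, 0.2132).
r_{12} = q_1·a_2 = 0.8528.
u_2 = a_2 − 0.8528·q_1 = (1.8182, -3.3636, -0.2727, 3.8182).
‖u_2‖ = 5.4104, so q_2 = (0.3361, -0.6217, -0.0504, 0.7057).
r_{13} = q_1·a_3 = 3.1980; r_{23} = q_2·a_3 = -5.1248.
u_3 = a_3 − 3.1980·q_1 + 5.1248·q_2 = (-2.9596, -1.5497, -1.5311, -0.0652).
‖u_3‖ = 3.6755, so q_3 = (-0.8052, -0.4216, -0.4166, -0.0177).

Q = [[0.2132, 0.3361, -0.8052], [0.4264, -0.6217, -0.4216], [-0.8528, -0.0504, -0.4166], [0.2132, 0.7057, -0.0177]], R = [[4.6904, 0.8528, 3.1980], [0.0000, 5.4104, -5.1248], [0.0000, 0.0000, 3.6755]]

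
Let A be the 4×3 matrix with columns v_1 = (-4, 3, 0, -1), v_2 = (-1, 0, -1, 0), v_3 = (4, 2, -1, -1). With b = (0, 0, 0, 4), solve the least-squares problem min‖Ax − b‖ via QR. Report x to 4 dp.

e_1 = v_1/‖v_1‖ = (-4, 3, 0, -1)/5.0990 = (-0.7845, 0.5883, 0.0000, -0.1961).
r_{12} = e_1·v_2 = 0.7845.
u_2 = v_2 − 0.7845·e_1 = (-0.3846, -0.4615, -1.0000, 0.1538).
‖u_2‖ = 1.1767, so e_2 = (-0.3269, -0.3922, -0.8498, 0.1307).
r_{13} = e_1·v_3 = -1.7650; r_{23} = e_2·v_3 = -1.3728.
u_3 = v_3 + 1.7650·e_1 + 1.3728·e_2 = (2.1667, 2.5000, -2.1667, -1.1667).
‖u_3‖ = 4.1231, so e_3 = (0.5255, 0.6063, -0.5255, -0.2830).
Qᵀb = (-0.7845, 0.5230, -1.1318).
Back-substitute: x_3 = -1.1318/4.1231 = -0.2745.
x_2 = (0.5230 + 1.3728·(-0.2745))/1.1767 = 0.1242.
x_1 = (-0.7845 − 0.7845·0.1242 + 1.7650·(-0.2745))/5.0990 = -0.2680.

x = (-0.2680, 0.1242, -0.2745)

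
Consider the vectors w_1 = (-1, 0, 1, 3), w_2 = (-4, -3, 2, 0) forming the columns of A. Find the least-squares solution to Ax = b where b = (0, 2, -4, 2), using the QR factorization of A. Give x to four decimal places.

x = (0.5018, -0.5866)

w_1 = (-1, 0, 1, 3); ‖w_1‖ = 3.3166, so e_1 = (-0.3015, 0.0000, 0.3015, 0.9045).
e_1·w_2 = (-0.3015)·(-4) + 0.0000·(-3) + 0.3015·2 + 0.9045·0 = 1.8091.
u_2 = w_2 − 1.8091·e_1 = (-3.4545, -3.0000, 1.4545, -1.6364).
‖u_2‖ = 5.0722, so e_2 = (-0.6811, -0.5915, 0.2868, -0.3226).
Qᵀb = (0.6030, -2.9752).
Back-substitute: x_2 = -2.9752/5.0722 = -0.5866.
x_1 = (0.6030 − 1.8091·(-0.5866))/3.3166 = 0.5018.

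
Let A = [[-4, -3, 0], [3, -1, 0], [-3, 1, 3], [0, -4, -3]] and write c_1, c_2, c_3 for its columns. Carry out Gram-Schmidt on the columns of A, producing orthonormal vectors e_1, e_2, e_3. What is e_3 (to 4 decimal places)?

e_1 = c_1/‖c_1‖ = (-4, 3, -3, 0)/5.8310 = (-0.6860, 0.5145, -0.5145, 0.0000).
r_{12} = e_1·c_2 = 1.0290.
u_2 = c_2 − 1.0290·e_1 = (-2.2941, -1.5294, 1.5294, -4.0000).
‖u_2‖ = 5.0932, so e_2 = (-0.4504, -0.3003, 0.3003, -0.7854).
r_{13} = e_1·c_3 = -1.5435; r_{23} = e_2·c_3 = 3.2569.
u_3 = c_3 + 1.5435·e_1 − 3.2569·e_2 = (0.4082, 1.7721, 1.2279, -0.4422).
‖u_3‖ = 2.2383, so e_3 = (0.1824, 0.7917, 0.5486, -0.1975).

e_3 = (0.1824, 0.7917, 0.5486, -0.1975)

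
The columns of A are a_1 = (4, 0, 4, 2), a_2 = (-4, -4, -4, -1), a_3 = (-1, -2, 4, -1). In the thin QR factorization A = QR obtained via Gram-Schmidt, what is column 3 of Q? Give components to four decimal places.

e_1 = a_1/‖a_1‖ = (4, 0, 4, 2)/6.0000 = (0.6667, 0.0000, 0.6667, 0.3333).
r_{12} = e_1·a_2 = -5.6667.
u_2 = a_2 + 5.6667·e_1 = (-0.2222, -4.0000, -0.2222, 0.8889).
‖u_2‖ = 4.1096, so e_2 = (-0.0541, -0.9733, -0.0541, 0.2163).
r_{13} = e_1·a_3 = 1.6667; r_{23} = e_2·a_3 = 1.5681.
u_3 = a_3 − 1.6667·e_1 − 1.5681·e_2 = (-2.0263, -0.4737, 2.9737, -1.8947).
‖u_3‖ = 4.0943, so e_3 = (-0.4949, -0.1157, 0.7263, -0.4628).

e_3 = (-0.4949, -0.1157, 0.7263, -0.4628)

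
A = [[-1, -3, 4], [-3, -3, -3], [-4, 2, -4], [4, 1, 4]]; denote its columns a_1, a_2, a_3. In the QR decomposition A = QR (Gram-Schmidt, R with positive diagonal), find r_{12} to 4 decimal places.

a_1 = (-1, -3, -4, 4); ‖a_1‖ = 6.4807, so e_1 = (-0.1543, -0.4629, -0.6172, 0.6172).
r_{12} = e_1·a_2 = 1.2344.

r_{12} = 1.2344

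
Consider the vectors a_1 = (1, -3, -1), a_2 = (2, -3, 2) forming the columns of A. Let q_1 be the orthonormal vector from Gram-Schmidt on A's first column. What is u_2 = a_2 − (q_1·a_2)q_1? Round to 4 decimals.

u_2 = (1.1818, -0.5455, 2.8182)

q_1 = a_1/‖a_1‖ = (1, -3, -1)/3.3166 = (0.3015, -0.9045, -0.3015).
r_{12} = q_1·a_2 = 2.7136.
u_2 = a_2 − 2.7136·q_1 = (1.1818, -0.5455, 2.8182).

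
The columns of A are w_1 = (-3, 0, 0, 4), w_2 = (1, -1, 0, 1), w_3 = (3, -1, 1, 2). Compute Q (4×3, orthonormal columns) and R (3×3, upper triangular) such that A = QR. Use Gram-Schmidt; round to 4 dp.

Q = [[-0.6000, 0.6510, 0.3663], [0.0000, -0.5812, 0.6410], [0.0000, 0.0000, 0.6160], [0.8000, 0.4882, 0.2747]], R = [[5.0000, 0.2000, -0.2000], [0.0000, 1.7205, 3.5107], [0.0000, 0.0000, 1.6233]]

w_1 = (-3, 0, 0, 4); ‖w_1‖ = 5.0000, so q_1 = (-0.6000, 0.0000, 0.0000, 0.8000).
q_1·w_2 = (-0.6000)·1 + 0.0000·(-1) + 0.0000·0 + 0.8000·1 = 0.2000.
u_2 = w_2 − 0.2000·q_1 = (1.1200, -1.0000, 0.0000, 0.8400).
‖u_2‖ = 1.7205, so q_2 = (0.6510, -0.5812, 0.0000, 0.4882).
q_1·w_3 = (-0.6000)·3 + 0.0000·(-1) + 0.0000·1 + 0.8000·2 = -0.2000; q_2·w_3 = 0.6510·3 + (-0.5812)·(-1) + 0.0000·1 + 0.4882·2 = 3.5107.
u_3 = w_3 + 0.2000·q_1 − 3.5107·q_2 = (0.5946, 1.0405, 1.0000, 0.4459).
‖u_3‖ = 1.6233, so q_3 = (0.3663, 0.6410, 0.6160, 0.2747).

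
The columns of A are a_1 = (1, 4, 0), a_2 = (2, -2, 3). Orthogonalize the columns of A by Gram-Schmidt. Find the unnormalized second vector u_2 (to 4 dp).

u_2 = (2.3529, -0.5882, 3.0000)

a_1 = (1, 4, 0); ‖a_1‖ = 4.1231, so e_1 = (0.2425, 0.9701, 0.0000).
e_1·a_2 = 0.2425·2 + 0.9701·(-2) + 0.0000·3 = -1.4552.
u_2 = a_2 + 1.4552·e_1 = (2.3529, -0.5882, 3.0000).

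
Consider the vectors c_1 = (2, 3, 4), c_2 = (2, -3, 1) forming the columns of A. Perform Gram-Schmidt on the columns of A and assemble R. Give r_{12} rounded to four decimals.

r_{12} = -0.1857

q_1 = c_1/‖c_1‖ = (2, 3, 4)/5.3852 = (0.3714, 0.5571, 0.7428).
r_{12} = q_1·c_2 = -0.1857.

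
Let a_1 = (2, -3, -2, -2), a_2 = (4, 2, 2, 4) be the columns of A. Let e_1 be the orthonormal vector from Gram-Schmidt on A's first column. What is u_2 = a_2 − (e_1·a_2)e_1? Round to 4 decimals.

u_2 = (4.9524, 0.5714, 1.0476, 3.0476)

a_1 = (2, -3, -2, -2); ‖a_1‖ = 4.5826, so e_1 = (0.4364, -0.6547, -0.4364, -0.4364).
e_1·a_2 = 0.4364·4 + (-0.6547)·2 + (-0.4364)·2 + (-0.4364)·4 = -2.1822.
u_2 = a_2 + 2.1822·e_1 = (4.9524, 0.5714, 1.0476, 3.0476).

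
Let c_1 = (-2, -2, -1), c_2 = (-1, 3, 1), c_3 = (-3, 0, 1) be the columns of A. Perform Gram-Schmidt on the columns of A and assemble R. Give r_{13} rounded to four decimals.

c_1 = (-2, -2, -1); ‖c_1‖ = 3.0000, so e_1 = (-0.6667, -0.6667, -0.3333).
r_{13} = e_1·c_3 = 1.6667.

r_{13} = 1.6667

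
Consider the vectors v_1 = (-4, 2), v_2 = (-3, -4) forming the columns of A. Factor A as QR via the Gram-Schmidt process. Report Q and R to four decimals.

e_1 = v_1/‖v_1‖ = (-4, 2)/4.4721 = (-0.8944, 0.4472).
r_{12} = e_1·v_2 = 0.8944.
u_2 = v_2 − 0.8944·e_1 = (-2.2000, -4.4000).
‖u_2‖ = 4.9193, so e_2 = (-0.4472, -0.8944).

Q = [[-0.8944, -0.4472], [0.4472, -0.8944]], R = [[4.4721, 0.8944], [0.0000, 4.9193]]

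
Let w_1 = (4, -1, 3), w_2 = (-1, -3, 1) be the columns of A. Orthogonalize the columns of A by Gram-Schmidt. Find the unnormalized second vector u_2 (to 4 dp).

u_2 = (-1.3077, -2.9231, 0.7692)

w_1 = (4, -1, 3); ‖w_1‖ = 5.0990, so q_1 = (0.7845, -0.1961, 0.5883).
q_1·w_2 = 0.7845·(-1) + (-0.1961)·(-3) + 0.5883·1 = 0.3922.
u_2 = w_2 − 0.3922·q_1 = (-1.3077, -2.9231, 0.7692).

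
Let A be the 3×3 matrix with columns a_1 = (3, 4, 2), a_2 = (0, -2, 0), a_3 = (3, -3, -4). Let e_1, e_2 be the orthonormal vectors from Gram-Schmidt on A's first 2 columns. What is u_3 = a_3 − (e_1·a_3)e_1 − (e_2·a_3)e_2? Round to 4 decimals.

u_3 = (2.7692, 0.0000, -4.1538)

a_1 = (3, 4, 2); ‖a_1‖ = 5.3852, so e_1 = (0.5571, 0.7428, 0.3714).
e_1·a_2 = 0.5571·0 + 0.7428·(-2) + 0.3714·0 = -1.4856.
u_2 = a_2 + 1.4856·e_1 = (0.8276, -0.8966, 0.5517).
‖u_2‖ = 1.3391, so e_2 = (0.6180, -0.6695, 0.4120).
e_1·a_3 = 0.5571·3 + 0.7428·(-3) + 0.3714·(-4) = -2.0426; e_2·a_3 = 0.6180·3 + (-0.6695)·(-3) + 0.4120·(-4) = 2.2146.
u_3 = a_3 + 2.0426·e_1 − 2.2146·e_2 = (2.7692, 0.0000, -4.1538).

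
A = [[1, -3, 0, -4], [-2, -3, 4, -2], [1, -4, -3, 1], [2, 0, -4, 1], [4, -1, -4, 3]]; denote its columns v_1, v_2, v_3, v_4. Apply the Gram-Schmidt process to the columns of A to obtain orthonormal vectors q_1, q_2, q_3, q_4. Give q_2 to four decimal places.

v_1 = (1, -2, 1, 2, 4); ‖v_1‖ = 5.0990, so q_1 = (0.1961, -0.3922, 0.1961, 0.3922, 0.7845).
q_1·v_2 = 0.1961·(-3) + (-0.3922)·(-3) + 0.1961·(-4) + 0.3922·0 + 0.7845·(-1) = -0.9806.
u_2 = v_2 + 0.9806·q_1 = (-2.8077, -3.3846, -3.8077, 0.3846, -0.2308).
‖u_2‖ = 5.8342, so q_2 = (-0.4812, -0.5801, -0.6526, 0.0659, -0.0396).

q_2 = (-0.4812, -0.5801, -0.6526, 0.0659, -0.0396)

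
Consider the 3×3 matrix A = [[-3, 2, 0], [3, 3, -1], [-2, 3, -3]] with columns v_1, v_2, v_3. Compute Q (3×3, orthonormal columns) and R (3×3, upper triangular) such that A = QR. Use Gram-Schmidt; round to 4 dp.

v_1 = (-3, 3, -2); ‖v_1‖ = 4.6904, so q_1 = (-0.6396, 0.6396, -0.4264).
q_1·v_2 = (-0.6396)·2 + 0.6396·3 + (-0.4264)·3 = -0.6396.
u_2 = v_2 + 0.6396·q_1 = (1.5909, 3.4091, 2.7273).
‖u_2‖ = 4.6466, so q_2 = (0.3424, 0.7337, 0.5869).
q_1·v_3 = (-0.6396)·0 + 0.6396·(-1) + (-0.4264)·(-3) = 0.6396; q_2·v_3 = 0.3424·0 + 0.7337·(-1) + 0.5869·(-3) = -2.4945.
u_3 = v_3 − 0.6396·q_1 + 2.4945·q_2 = (1.2632, 0.4211, -1.2632).
‖u_3‖ = 1.8353, so q_3 = (0.6882, 0.2294, -0.6882).

Q = [[-0.6396, 0.3424, 0.6882], [0.6396, 0.7337, 0.2294], [-0.4264, 0.5869, -0.6882]], R = [[4.6904, -0.6396, 0.6396], [0.0000, 4.6466, -2.4945], [0.0000, 0.0000, 1.8353]]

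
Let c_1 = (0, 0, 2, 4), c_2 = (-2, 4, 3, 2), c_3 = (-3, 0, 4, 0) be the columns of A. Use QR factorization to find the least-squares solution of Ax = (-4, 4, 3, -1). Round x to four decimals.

x = (-0.8057, 1.0159, 0.4864)

c_1 = (0, 0, 2, 4); ‖c_1‖ = 4.4721, so e_1 = (0.0000, 0.0000, 0.4472, 0.8944).
e_1·c_2 = 0.0000·(-2) + 0.0000·4 + 0.4472·3 + 0.8944·2 = 3.1305.
u_2 = c_2 − 3.1305·e_1 = (-2.0000, 4.0000, 1.6000, -0.8000).
‖u_2‖ = 4.8166, so e_2 = (-0.4152, 0.8305, 0.3322, -0.1661).
e_1·c_3 = 0.0000·(-3) + 0.0000·0 + 0.4472·4 + 0.8944·0 = 1.7889; e_2·c_3 = (-0.4152)·(-3) + 0.8305·0 + 0.3322·4 + (-0.1661)·0 = 2.5744.
u_3 = c_3 − 1.7889·e_1 − 2.5744·e_2 = (-1.9310, -2.1379, 2.3448, -1.1724).
‖u_3‖ = 3.8952, so e_3 = (-0.4957, -0.5489, 0.6020, -0.3010).
Qᵀb = (0.4472, 6.1454, 1.8945).
Back-substitute: x_3 = 1.8945/3.8952 = 0.4864.
x_2 = (6.1454 − 2.5744·0.4864)/4.8166 = 1.0159.
x_1 = (0.4472 − 3.1305·1.0159 − 1.7889·0.4864)/4.4721 = -0.8057.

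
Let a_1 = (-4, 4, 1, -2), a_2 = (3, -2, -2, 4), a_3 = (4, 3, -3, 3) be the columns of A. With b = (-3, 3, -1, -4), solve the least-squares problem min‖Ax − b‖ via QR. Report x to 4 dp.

a_1 = (-4, 4, 1, -2); ‖a_1‖ = 6.0828, so e_1 = (-0.6576, 0.6576, 0.1644, -0.3288).
e_1·a_2 = (-0.6576)·3 + 0.6576·(-2) + 0.1644·(-2) + (-0.3288)·4 = -4.9320.
u_2 = a_2 + 4.9320·e_1 = (-0.2432, 1.2432, -1.1892, 2.3784).
‖u_2‖ = 2.9454, so e_2 = (-0.0826, 0.4221, -0.4037, 0.8075).
e_1·a_3 = (-0.6576)·4 + 0.6576·3 + 0.1644·(-3) + (-0.3288)·3 = -2.1372; e_2·a_3 = (-0.0826)·4 + 0.4221·3 + (-0.4037)·(-3) + 0.8075·3 = 4.5696.
u_3 = a_3 + 2.1372·e_1 − 4.5696·e_2 = (2.9720, 2.4766, -0.8037, -1.3925).
‖u_3‖ = 4.1894, so e_3 = (0.7094, 0.5912, -0.1918, -0.3324).
Qᵀb = (5.0964, -1.3121, 1.1667).
Back-substitute: x_3 = 1.1667/4.1894 = 0.2785.
x_2 = (-1.3121 − 4.5696·0.2785)/2.9454 = -0.8775.
x_1 = (5.0964 + 4.9320·(-0.8775) + 2.1372·0.2785)/6.0828 = 0.2242.

x = (0.2242, -0.8775, 0.2785)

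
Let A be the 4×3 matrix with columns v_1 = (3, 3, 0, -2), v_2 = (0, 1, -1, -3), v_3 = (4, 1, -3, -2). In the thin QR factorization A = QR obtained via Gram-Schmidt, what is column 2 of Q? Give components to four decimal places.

v_1 = (3, 3, 0, -2); ‖v_1‖ = 4.6904, so q_1 = (0.6396, 0.6396, 0.0000, -0.4264).
q_1·v_2 = 0.6396·0 + 0.6396·1 + 0.0000·(-1) + (-0.4264)·(-3) = 1.9188.
u_2 = v_2 − 1.9188·q_1 = (-1.2273, -0.2273, -1.0000, -2.1818).
‖u_2‖ = 2.7052, so q_2 = (-0.4537, -0.0840, -0.3697, -0.8065).

q_2 = (-0.4537, -0.0840, -0.3697, -0.8065)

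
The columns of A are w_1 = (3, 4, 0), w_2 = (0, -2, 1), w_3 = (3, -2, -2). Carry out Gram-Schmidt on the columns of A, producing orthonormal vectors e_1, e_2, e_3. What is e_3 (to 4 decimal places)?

w_1 = (3, 4, 0); ‖w_1‖ = 5.0000, so e_1 = (0.6000, 0.8000, 0.0000).
e_1·w_2 = 0.6000·0 + 0.8000·(-2) + 0.0000·1 = -1.6000.
u_2 = w_2 + 1.6000·e_1 = (0.9600, -0.7200, 1.0000).
‖u_2‖ = 1.5620, so e_2 = (0.6146, -0.4609, 0.6402).
e_1·w_3 = 0.6000·3 + 0.8000·(-2) + 0.0000·(-2) = 0.2000; e_2·w_3 = 0.6146·3 + (-0.4609)·(-2) + 0.6402·(-2) = 1.4852.
u_3 = w_3 − 0.2000·e_1 − 1.4852·e_2 = (1.9672, -1.4754, -2.9508).
‖u_3‖ = 3.8411, so e_3 = (0.5121, -0.3841, -0.7682).

e_3 = (0.5121, -0.3841, -0.7682)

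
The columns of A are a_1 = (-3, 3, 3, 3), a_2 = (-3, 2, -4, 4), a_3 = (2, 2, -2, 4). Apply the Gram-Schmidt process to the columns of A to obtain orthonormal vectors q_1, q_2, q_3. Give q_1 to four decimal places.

q_1 = (-0.5000, 0.5000, 0.5000, 0.5000)

a_1 = (-3, 3, 3, 3); ‖a_1‖ = 6.0000, so q_1 = (-0.5000, 0.5000, 0.5000, 0.5000).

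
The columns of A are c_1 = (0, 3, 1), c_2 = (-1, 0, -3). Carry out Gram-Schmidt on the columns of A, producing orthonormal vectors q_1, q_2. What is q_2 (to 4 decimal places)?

c_1 = (0, 3, 1); ‖c_1‖ = 3.1623, so q_1 = (0.0000, 0.9487, 0.3162).
q_1·c_2 = 0.0000·(-1) + 0.9487·0 + 0.3162·(-3) = -0.9487.
u_2 = c_2 + 0.9487·q_1 = (-1.0000, 0.9000, -2.7000).
‖u_2‖ = 3.0166, so q_2 = (-0.3315, 0.2983, -0.8950).

q_2 = (-0.3315, 0.2983, -0.8950)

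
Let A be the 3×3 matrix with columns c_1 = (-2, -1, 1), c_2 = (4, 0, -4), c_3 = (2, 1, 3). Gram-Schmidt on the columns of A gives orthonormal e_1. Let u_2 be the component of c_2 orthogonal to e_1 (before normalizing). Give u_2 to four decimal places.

u_2 = (0.0000, -2.0000, -2.0000)

c_1 = (-2, -1, 1); ‖c_1‖ = 2.4495, so e_1 = (-0.8165, -0.4082, 0.4082).
e_1·c_2 = (-0.8165)·4 + (-0.4082)·0 + 0.4082·(-4) = -4.8990.
u_2 = c_2 + 4.8990·e_1 = (0.0000, -2.0000, -2.0000).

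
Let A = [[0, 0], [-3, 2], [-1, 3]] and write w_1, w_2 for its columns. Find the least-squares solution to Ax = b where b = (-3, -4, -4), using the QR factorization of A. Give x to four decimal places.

w_1 = (0, -3, -1); ‖w_1‖ = 3.1623, so q_1 = (0.0000, -0.9487, -0.3162).
q_1·w_2 = 0.0000·0 + (-0.9487)·2 + (-0.3162)·3 = -2.8460.
u_2 = w_2 + 2.8460·q_1 = (0.0000, -0.7000, 2.1000).
‖u_2‖ = 2.2136, so q_2 = (0.0000, -0.3162, 0.9487).
Qᵀb = (5.0596, -2.5298).
Back-substitute: x_2 = -2.5298/2.2136 = -1.1429.
x_1 = (5.0596 + 2.8460·(-1.1429))/3.1623 = 0.5714.

x = (0.5714, -1.1429)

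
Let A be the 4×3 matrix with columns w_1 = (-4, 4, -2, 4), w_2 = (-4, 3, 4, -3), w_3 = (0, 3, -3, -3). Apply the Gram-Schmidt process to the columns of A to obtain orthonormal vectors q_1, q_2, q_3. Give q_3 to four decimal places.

q_3 = (0.1603, 0.4511, -0.6337, -0.6076)

w_1 = (-4, 4, -2, 4); ‖w_1‖ = 7.2111, so q_1 = (-0.5547, 0.5547, -0.2774, 0.5547).
q_1·w_2 = (-0.5547)·(-4) + 0.5547·3 + (-0.2774)·4 + 0.5547·(-3) = 1.1094.
u_2 = w_2 − 1.1094·q_1 = (-3.3846, 2.3846, 4.3077, -3.6154).
‖u_2‖ = 6.9835, so q_2 = (-0.4847, 0.3415, 0.6168, -0.5177).
q_1·w_3 = (-0.5547)·0 + 0.5547·3 + (-0.2774)·(-3) + 0.5547·(-3) = 0.8321; q_2·w_3 = (-0.4847)·0 + 0.3415·3 + 0.6168·(-3) + (-0.5177)·(-3) = 0.7270.
u_3 = w_3 − 0.8321·q_1 − 0.7270·q_2 = (0.8139, 2.2902, -3.2177, -3.0852).
‖u_3‖ = 5.0773, so q_3 = (0.1603, 0.4511, -0.6337, -0.6076).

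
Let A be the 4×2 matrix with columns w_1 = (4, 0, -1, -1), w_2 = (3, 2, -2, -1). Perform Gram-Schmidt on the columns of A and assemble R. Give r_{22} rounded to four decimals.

r_{22} = 2.3452

w_1 = (4, 0, -1, -1); ‖w_1‖ = 4.2426, so q_1 = (0.9428, 0.0000, -0.2357, -0.2357).
q_1·w_2 = 0.9428·3 + 0.0000·2 + (-0.2357)·(-2) + (-0.2357)·(-1) = 3.5355.
u_2 = w_2 − 3.5355·q_1 = (-0.3333, 2.0000, -1.1667, -0.1667).
r_{22} = ‖u_2‖ = 2.3452.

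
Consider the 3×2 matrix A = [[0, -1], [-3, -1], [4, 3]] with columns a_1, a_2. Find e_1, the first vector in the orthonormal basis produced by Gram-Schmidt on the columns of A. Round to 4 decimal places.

e_1 = (0.0000, -0.6000, 0.8000)

a_1 = (0, -3, 4); ‖a_1‖ = 5.0000, so e_1 = (0.0000, -0.6000, 0.8000).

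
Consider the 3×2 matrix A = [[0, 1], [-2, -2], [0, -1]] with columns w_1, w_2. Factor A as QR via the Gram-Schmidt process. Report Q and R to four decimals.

Q = [[0.0000, 0.7071], [-1.0000, 0.0000], [0.0000, -0.7071]], R = [[2.0000, 2.0000], [0.0000, 1.4142]]

w_1 = (0, -2, 0); ‖w_1‖ = 2.0000, so e_1 = (0.0000, -1.0000, 0.0000).
e_1·w_2 = 0.0000·1 + (-1.0000)·(-2) + 0.0000·(-1) = 2.0000.
u_2 = w_2 − 2.0000·e_1 = (1.0000, 0.0000, -1.0000).
‖u_2‖ = 1.4142, so e_2 = (0.7071, 0.0000, -0.7071).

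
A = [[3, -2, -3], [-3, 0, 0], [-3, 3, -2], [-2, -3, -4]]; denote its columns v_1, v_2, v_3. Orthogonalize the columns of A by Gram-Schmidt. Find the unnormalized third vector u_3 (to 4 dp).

u_3 = (-2.7005, 1.0882, -2.9933, -1.1930)

v_1 = (3, -3, -3, -2); ‖v_1‖ = 5.5678, so q_1 = (0.5388, -0.5388, -0.5388, -0.3592).
q_1·v_2 = 0.5388·(-2) + (-0.5388)·0 + (-0.5388)·3 + (-0.3592)·(-3) = -1.6164.
u_2 = v_2 + 1.6164·q_1 = (-1.1290, -0.8710, 2.1290, -3.5806).
‖u_2‖ = 4.4031, so q_2 = (-0.2564, -0.1978, 0.4835, -0.8132).
q_1·v_3 = 0.5388·(-3) + (-0.5388)·0 + (-0.5388)·(-2) + (-0.3592)·(-4) = 0.8980; q_2·v_3 = (-0.2564)·(-3) + (-0.1978)·0 + 0.4835·(-2) + (-0.8132)·(-4) = 3.0550.
u_3 = v_3 − 0.8980·q_1 − 3.0550·q_2 = (-2.7005, 1.0882, -2.9933, -1.1930).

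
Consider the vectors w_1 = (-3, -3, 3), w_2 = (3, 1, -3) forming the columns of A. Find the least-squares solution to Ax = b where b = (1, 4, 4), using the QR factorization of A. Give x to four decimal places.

x = (-2.2500, -2.7500)

w_1 = (-3, -3, 3); ‖w_1‖ = 5.1962, so q_1 = (-0.5774, -0.5774, 0.5774).
q_1·w_2 = (-0.5774)·3 + (-0.5774)·1 + 0.5774·(-3) = -4.0415.
u_2 = w_2 + 4.0415·q_1 = (0.6667, -1.3333, -0.6667).
‖u_2‖ = 1.6330, so q_2 = (0.4082, -0.8165, -0.4082).
Qᵀb = (-0.5774, -4.4907).
Back-substitute: x_2 = -4.4907/1.6330 = -2.7500.
x_1 = (-0.5774 + 4.0415·(-2.7500))/5.1962 = -2.2500.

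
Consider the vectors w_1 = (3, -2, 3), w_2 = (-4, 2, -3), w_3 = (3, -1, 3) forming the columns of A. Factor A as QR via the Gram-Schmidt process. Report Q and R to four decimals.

w_1 = (3, -2, 3); ‖w_1‖ = 4.6904, so e_1 = (0.6396, -0.4264, 0.6396).
e_1·w_2 = 0.6396·(-4) + (-0.4264)·2 + 0.6396·(-3) = -5.3300.
u_2 = w_2 + 5.3300·e_1 = (-0.5909, -0.2727, 0.4091).
‖u_2‖ = 0.7687, so e_2 = (-0.7687, -0.3548, 0.5322).
e_1·w_3 = 0.6396·3 + (-0.4264)·(-1) + 0.6396·3 = 4.2640; e_2·w_3 = (-0.7687)·3 + (-0.3548)·(-1) + 0.5322·3 = -0.3548.
u_3 = w_3 − 4.2640·e_1 + 0.3548·e_2 = (0.0000, 0.6923, 0.4615).
‖u_3‖ = 0.8321, so e_3 = (0.0000, 0.8321, 0.5547).

Q = [[0.6396, -0.7687, 0.0000], [-0.4264, -0.3548, 0.8321], [0.6396, 0.5322, 0.5547]], R = [[4.6904, -5.3300, 4.2640], [0.0000, 0.7687, -0.3548], [0.0000, 0.0000, 0.8321]]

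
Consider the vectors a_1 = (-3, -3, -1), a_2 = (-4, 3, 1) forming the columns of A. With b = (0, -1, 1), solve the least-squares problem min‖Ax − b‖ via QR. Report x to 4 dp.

a_1 = (-3, -3, -1); ‖a_1‖ = 4.3589, so q_1 = (-0.6882, -0.6882, -0.2294).
q_1·a_2 = (-0.6882)·(-4) + (-0.6882)·3 + (-0.2294)·1 = 0.4588.
u_2 = a_2 − 0.4588·q_1 = (-3.6842, 3.3158, 1.1053).
‖u_2‖ = 5.0783, so q_2 = (-0.7255, 0.6529, 0.2176).
Qᵀb = (0.4588, -0.4353).
Back-substitute: x_2 = -0.4353/5.0783 = -0.0857.
x_1 = (0.4588 − 0.4588·(-0.0857))/4.3589 = 0.1143.

x = (0.1143, -0.0857)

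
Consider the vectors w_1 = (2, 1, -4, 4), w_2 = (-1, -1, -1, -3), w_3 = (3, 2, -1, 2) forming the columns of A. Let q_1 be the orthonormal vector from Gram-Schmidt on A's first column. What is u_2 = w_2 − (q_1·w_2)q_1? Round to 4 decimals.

u_2 = (-0.4054, -0.7027, -2.1892, -1.8108)

q_1 = w_1/‖w_1‖ = (2, 1, -4, 4)/6.0828 = (0.3288, 0.1644, -0.6576, 0.6576).
r_{12} = q_1·w_2 = -1.8084.
u_2 = w_2 + 1.8084·q_1 = (-0.4054, -0.7027, -2.1892, -1.8108).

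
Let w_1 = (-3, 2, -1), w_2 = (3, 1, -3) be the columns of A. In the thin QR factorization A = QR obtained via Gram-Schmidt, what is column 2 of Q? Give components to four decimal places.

e_2 = (0.5071, 0.3719, -0.7775)

e_1 = w_1/‖w_1‖ = (-3, 2, -1)/3.7417 = (-0.8018, 0.5345, -0.2673).
r_{12} = e_1·w_2 = -1.0690.
u_2 = w_2 + 1.0690·e_1 = (2.1429, 1.5714, -3.2857).
‖u_2‖ = 4.2258, so e_2 = (0.5071, 0.3719, -0.7775).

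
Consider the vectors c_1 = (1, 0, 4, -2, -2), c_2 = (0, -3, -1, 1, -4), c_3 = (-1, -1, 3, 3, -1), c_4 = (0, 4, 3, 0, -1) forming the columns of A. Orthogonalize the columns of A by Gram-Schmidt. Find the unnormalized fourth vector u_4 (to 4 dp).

c_1 = (1, 0, 4, -2, -2); ‖c_1‖ = 5.0000, so e_1 = (0.2000, 0.0000, 0.8000, -0.4000, -0.4000).
e_1·c_2 = 0.2000·0 + 0.0000·(-3) + 0.8000·(-1) + (-0.4000)·1 + (-0.4000)·(-4) = 0.4000.
u_2 = c_2 − 0.4000·e_1 = (-0.0800, -3.0000, -1.3200, 1.1600, -3.8400).
‖u_2‖ = 5.1807, so e_2 = (-0.0154, -0.5791, -0.2548, 0.2239, -0.7412).
e_1·c_3 = 0.2000·(-1) + 0.0000·(-1) + 0.8000·3 + (-0.4000)·3 + (-0.4000)·(-1) = 1.4000; e_2·c_3 = (-0.0154)·(-1) + (-0.5791)·(-1) + (-0.2548)·3 + 0.2239·3 + (-0.7412)·(-1) = 1.2431.
u_3 = c_3 − 1.4000·e_1 − 1.2431·e_2 = (-1.2608, -0.2802, 2.1967, 3.2817, 0.4814).
‖u_3‖ = 4.1827, so e_3 = (-0.3014, -0.0670, 0.5252, 0.7846, 0.1151).
e_1·c_4 = 0.2000·0 + 0.0000·4 + 0.8000·3 + (-0.4000)·0 + (-0.4000)·(-1) = 2.8000; e_2·c_4 = (-0.0154)·0 + (-0.5791)·4 + (-0.2548)·3 + 0.2239·0 + (-0.7412)·(-1) = -2.3394; e_3·c_4 = (-0.3014)·0 + (-0.0670)·4 + 0.5252·3 + 0.7846·0 + 0.1151·(-1) = 1.1926.
u_4 = c_4 − 2.8000·e_1 + 2.3394·e_2 − 1.1926·e_3 = (-0.2366, 2.7252, -0.4624, 0.7082, -1.7513).

u_4 = (-0.2366, 2.7252, -0.4624, 0.7082, -1.7513)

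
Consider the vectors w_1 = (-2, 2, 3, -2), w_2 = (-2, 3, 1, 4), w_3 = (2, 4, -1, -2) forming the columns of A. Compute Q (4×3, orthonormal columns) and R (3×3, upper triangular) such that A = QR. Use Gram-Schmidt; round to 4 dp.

Q = [[-0.4364, -0.2839, 0.4854], [0.4364, 0.4702, 0.7642], [0.6547, 0.0532, -0.3481], [-0.4364, 0.8340, -0.2434]], R = [[4.5826, 1.0911, 1.0911], [0.0000, 5.3675, -0.4081], [0.0000, 0.0000, 4.8624]]

w_1 = (-2, 2, 3, -2); ‖w_1‖ = 4.5826, so e_1 = (-0.4364, 0.4364, 0.6547, -0.4364).
e_1·w_2 = (-0.4364)·(-2) + 0.4364·3 + 0.6547·1 + (-0.4364)·4 = 1.0911.
u_2 = w_2 − 1.0911·e_1 = (-1.5238, 2.5238, 0.2857, 4.4762).
‖u_2‖ = 5.3675, so e_2 = (-0.2839, 0.4702, 0.0532, 0.8340).
e_1·w_3 = (-0.4364)·2 + 0.4364·4 + 0.6547·(-1) + (-0.4364)·(-2) = 1.0911; e_2·w_3 = (-0.2839)·2 + 0.4702·4 + 0.0532·(-1) + 0.8340·(-2) = -0.4081.
u_3 = w_3 − 1.0911·e_1 + 0.4081·e_2 = (2.3603, 3.7157, -1.6926, -1.1835).
‖u_3‖ = 4.8624, so e_3 = (0.4854, 0.7642, -0.3481, -0.2434).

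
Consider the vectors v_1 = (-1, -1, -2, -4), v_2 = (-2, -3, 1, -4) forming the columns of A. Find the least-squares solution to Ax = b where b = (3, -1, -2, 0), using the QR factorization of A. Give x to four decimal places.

x = (0.5184, -0.4950)

v_1 = (-1, -1, -2, -4); ‖v_1‖ = 4.6904, so e_1 = (-0.2132, -0.2132, -0.4264, -0.8528).
e_1·v_2 = (-0.2132)·(-2) + (-0.2132)·(-3) + (-0.4264)·1 + (-0.8528)·(-4) = 4.0508.
u_2 = v_2 − 4.0508·e_1 = (-1.1364, -2.1364, 2.7273, -0.5455).
‖u_2‖ = 3.6866, so e_2 = (-0.3082, -0.5795, 0.7398, -0.1480).
Qᵀb = (0.4264, -1.8248).
Back-substitute: x_2 = -1.8248/3.6866 = -0.4950.
x_1 = (0.4264 − 4.0508·(-0.4950))/4.6904 = 0.5184.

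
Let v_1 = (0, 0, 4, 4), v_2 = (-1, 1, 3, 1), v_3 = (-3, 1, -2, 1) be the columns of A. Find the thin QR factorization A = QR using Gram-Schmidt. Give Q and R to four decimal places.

v_1 = (0, 0, 4, 4); ‖v_1‖ = 5.6569, so q_1 = (0.0000, 0.0000, 0.7071, 0.7071).
q_1·v_2 = 0.0000·(-1) + 0.0000·1 + 0.7071·3 + 0.7071·1 = 2.8284.
u_2 = v_2 − 2.8284·q_1 = (-1.0000, 1.0000, 1.0000, -1.0000).
‖u_2‖ = 2.0000, so q_2 = (-0.5000, 0.5000, 0.5000, -0.5000).
q_1·v_3 = 0.0000·(-3) + 0.0000·1 + 0.7071·(-2) + 0.7071·1 = -0.7071; q_2·v_3 = (-0.5000)·(-3) + 0.5000·1 + 0.5000·(-2) + (-0.5000)·1 = 0.5000.
u_3 = v_3 + 0.7071·q_1 − 0.5000·q_2 = (-2.7500, 0.7500, -1.7500, 1.7500).
‖u_3‖ = 3.7749, so q_3 = (-0.7285, 0.1987, -0.4636, 0.4636).

Q = [[0.0000, -0.5000, -0.7285], [0.0000, 0.5000, 0.1987], [0.7071, 0.5000, -0.4636], [0.7071, -0.5000, 0.4636]], R = [[5.6569, 2.8284, -0.7071], [0.0000, 2.0000, 0.5000], [0.0000, 0.0000, 3.7749]]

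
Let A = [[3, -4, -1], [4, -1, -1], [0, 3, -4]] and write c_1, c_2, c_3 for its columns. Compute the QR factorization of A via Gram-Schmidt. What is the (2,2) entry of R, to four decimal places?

e_1 = c_1/‖c_1‖ = (3, 4, 0)/5.0000 = (0.6000, 0.8000, 0.0000).
r_{12} = e_1·c_2 = -3.2000.
u_2 = c_2 + 3.2000·e_1 = (-2.0800, 1.5600, 3.0000).
r_{22} = ‖u_2‖ = 3.9699.

r_{22} = 3.9699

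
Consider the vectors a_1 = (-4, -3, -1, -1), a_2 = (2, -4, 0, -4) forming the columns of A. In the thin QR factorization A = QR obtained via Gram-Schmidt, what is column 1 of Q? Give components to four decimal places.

q_1 = (-0.7698, -0.5774, -0.1925, -0.1925)

a_1 = (-4, -3, -1, -1); ‖a_1‖ = 5.1962, so q_1 = (-0.7698, -0.5774, -0.1925, -0.1925).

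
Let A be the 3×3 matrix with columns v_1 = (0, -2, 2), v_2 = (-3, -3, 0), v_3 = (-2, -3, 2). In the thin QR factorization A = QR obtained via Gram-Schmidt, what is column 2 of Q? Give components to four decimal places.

q_2 = (-0.8165, -0.4082, -0.4082)

q_1 = v_1/‖v_1‖ = (0, -2, 2)/2.8284 = (0.0000, -0.7071, 0.7071).
r_{12} = q_1·v_2 = 2.1213.
u_2 = v_2 − 2.1213·q_1 = (-3.0000, -1.5000, -1.5000).
‖u_2‖ = 3.6742, so q_2 = (-0.8165, -0.4082, -0.4082).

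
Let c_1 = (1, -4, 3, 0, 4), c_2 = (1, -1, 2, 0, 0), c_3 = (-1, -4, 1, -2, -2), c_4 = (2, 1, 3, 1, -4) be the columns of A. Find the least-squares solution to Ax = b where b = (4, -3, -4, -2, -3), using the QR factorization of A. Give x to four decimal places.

q_1 = c_1/‖c_1‖ = (1, -4, 3, 0, 4)/6.4807 = (0.1543, -0.6172, 0.4629, 0.0000, 0.6172).
r_{12} = q_1·c_2 = 1.6973.
u_2 = c_2 − 1.6973·q_1 = (0.7381, 0.0476, 1.2143, 0.0000, -1.0476).
‖u_2‖ = 1.7661, so q_2 = (0.4179, 0.0270, 0.6876, 0.0000, -0.5932).
r_{13} = q_1·c_3 = 1.5430; r_{23} = q_2·c_3 = 1.3482.
u_3 = c_3 − 1.5430·q_1 − 1.3482·q_2 = (-1.8015, -3.0840, -0.6412, -2.0000, -2.1527).
‖u_3‖ = 4.6692, so q_3 = (-0.3858, -0.6605, -0.1373, -0.4283, -0.4610).
r_{14} = q_1·c_4 = -1.3887; r_{24} = q_2·c_4 = 5.2982; r_{34} = q_3·c_4 = -0.4283.
u_4 = c_4 + 1.3887·q_1 − 5.2982·q_2 + 0.4283·q_3 = (-0.1653, -0.2829, -0.0588, 0.8165, -0.1975).
‖u_4‖ = 0.9036, so q_4 = (-0.1829, -0.3131, -0.0651, 0.9036, -0.2185).
Qᵀb = (-1.2344, 0.6202, 3.2272, -0.6835).
Back-substitute: x_4 = -0.6835/0.9036 = -0.7564.
x_3 = (3.2272 + 0.4283·(-0.7564))/4.6692 = 0.6218.
x_2 = (0.6202 − 1.3482·0.6218 − 5.2982·(-0.7564))/1.7661 = 2.1458.
x_1 = (-1.2344 − 1.6973·2.1458 − 1.5430·0.6218 + 1.3887·(-0.7564))/6.4807 = -1.0626.

x = (-1.0626, 2.1458, 0.6218, -0.7564)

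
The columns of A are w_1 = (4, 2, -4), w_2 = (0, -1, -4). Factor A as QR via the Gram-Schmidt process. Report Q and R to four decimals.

e_1 = w_1/‖w_1‖ = (4, 2, -4)/6.0000 = (0.6667, 0.3333, -0.6667).
r_{12} = e_1·w_2 = 2.3333.
u_2 = w_2 − 2.3333·e_1 = (-1.5556, -1.7778, -2.4444).
‖u_2‖ = 3.3993, so e_2 = (-0.4576, -0.5230, -0.7191).

Q = [[0.6667, -0.4576], [0.3333, -0.5230], [-0.6667, -0.7191]], R = [[6.0000, 2.3333], [0.0000, 3.3993]]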